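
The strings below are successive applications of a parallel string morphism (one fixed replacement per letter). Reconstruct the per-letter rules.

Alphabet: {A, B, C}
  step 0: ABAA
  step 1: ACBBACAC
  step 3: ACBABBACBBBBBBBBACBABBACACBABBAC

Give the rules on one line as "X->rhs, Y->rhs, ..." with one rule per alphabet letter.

A->AC, B->BB, C->BA

  step 0 ⇒ step 1: ABAA ⇒ AC·BB·AC·AC
    A ↦ AC
    B ↦ BB
    C ↦ BA  (constrained at step 1)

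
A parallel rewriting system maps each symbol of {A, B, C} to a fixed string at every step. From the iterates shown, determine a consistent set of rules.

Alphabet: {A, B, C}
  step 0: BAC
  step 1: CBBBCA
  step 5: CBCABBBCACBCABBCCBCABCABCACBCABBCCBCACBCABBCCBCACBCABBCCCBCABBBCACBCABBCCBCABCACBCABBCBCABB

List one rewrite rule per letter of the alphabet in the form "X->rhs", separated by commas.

  step 0 ⇒ step 1: BAC ⇒ C·BB·BCA
    A ↦ BB
    B ↦ C
    C ↦ BCA

A->BB, B->C, C->BCA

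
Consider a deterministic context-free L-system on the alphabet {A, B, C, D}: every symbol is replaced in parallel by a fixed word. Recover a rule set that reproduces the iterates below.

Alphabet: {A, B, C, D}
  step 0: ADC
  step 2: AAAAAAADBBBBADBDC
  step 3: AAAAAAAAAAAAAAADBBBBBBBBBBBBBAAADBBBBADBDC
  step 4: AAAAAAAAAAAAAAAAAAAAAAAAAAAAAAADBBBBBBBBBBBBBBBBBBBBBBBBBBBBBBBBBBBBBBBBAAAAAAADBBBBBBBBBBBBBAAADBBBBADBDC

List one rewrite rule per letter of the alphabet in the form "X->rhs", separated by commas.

  step 3 ⇒ step 4: AAAAAAAAAAAAAAADBBBBBBBBBBBBBAAADBBBBADBDC ⇒ AA·AA·AA·AA·AA·AA·AA·AA·AA·AA·AA·AA·AA·AA·AA·ADB·BBB·BBB·BBB·BBB·BBB·BBB·BBB·BBB·BBB·BBB·BBB·BBB·BBB·AA·AA·AA·ADB·BBB·BBB·BBB·BBB·AA·ADB·BBB·ADB·DC
    A ↦ AA
    B ↦ BBB
    C ↦ DC
    D ↦ ADB

A->AA, B->BBB, C->DC, D->ADB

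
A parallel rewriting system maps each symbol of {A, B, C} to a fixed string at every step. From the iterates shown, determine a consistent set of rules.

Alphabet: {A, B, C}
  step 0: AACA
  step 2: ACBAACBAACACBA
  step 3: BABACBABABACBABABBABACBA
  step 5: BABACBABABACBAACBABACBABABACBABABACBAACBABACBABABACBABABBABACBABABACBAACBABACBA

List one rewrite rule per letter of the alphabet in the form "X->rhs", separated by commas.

  step 2 ⇒ step 3: ACBAACBAACACBA ⇒ BA·B·AC·BA·BA·B·AC·BA·BA·B·BA·B·AC·BA
    A ↦ BA
    B ↦ AC
    C ↦ B

A->BA, B->AC, C->B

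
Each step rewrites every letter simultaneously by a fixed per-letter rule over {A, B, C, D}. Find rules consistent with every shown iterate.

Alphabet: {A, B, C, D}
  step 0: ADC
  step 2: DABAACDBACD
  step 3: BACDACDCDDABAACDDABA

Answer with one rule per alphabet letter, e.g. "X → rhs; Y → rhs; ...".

A->CD, B->A, C->DA, D->BA

  step 2 ⇒ step 3: DABAACDBACD ⇒ BA·CD·A·CD·CD·DA·BA·A·CD·DA·BA
    A ↦ CD
    B ↦ A
    C ↦ DA
    D ↦ BA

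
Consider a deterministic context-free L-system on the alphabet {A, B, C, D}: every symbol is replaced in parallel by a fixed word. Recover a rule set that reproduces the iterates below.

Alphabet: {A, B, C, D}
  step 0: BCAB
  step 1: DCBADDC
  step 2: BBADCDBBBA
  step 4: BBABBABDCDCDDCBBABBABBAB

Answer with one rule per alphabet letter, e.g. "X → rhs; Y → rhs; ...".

A->D, B->DC, C->BA, D->B

  step 1 ⇒ step 2: DCBADDC ⇒ B·BA·DC·D·B·B·BA
    A ↦ D
    B ↦ DC
    C ↦ BA
    D ↦ B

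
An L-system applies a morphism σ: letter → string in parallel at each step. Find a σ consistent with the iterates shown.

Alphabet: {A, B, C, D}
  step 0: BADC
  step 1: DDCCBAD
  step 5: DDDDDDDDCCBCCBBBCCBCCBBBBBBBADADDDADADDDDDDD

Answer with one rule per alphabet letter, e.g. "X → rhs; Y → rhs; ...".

A->CC, B->DD, C->AD, D->B

  step 0 ⇒ step 1: BADC ⇒ DD·CC·B·AD
    A ↦ CC
    B ↦ DD
    C ↦ AD
    D ↦ B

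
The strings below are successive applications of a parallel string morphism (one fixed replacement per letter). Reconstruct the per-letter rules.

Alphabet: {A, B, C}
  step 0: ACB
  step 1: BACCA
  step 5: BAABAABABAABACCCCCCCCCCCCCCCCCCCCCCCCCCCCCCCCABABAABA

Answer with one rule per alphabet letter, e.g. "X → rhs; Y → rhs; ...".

  step 0 ⇒ step 1: ACB ⇒ BA·CC·A
    A ↦ BA
    B ↦ A
    C ↦ CC

A->BA, B->A, C->CC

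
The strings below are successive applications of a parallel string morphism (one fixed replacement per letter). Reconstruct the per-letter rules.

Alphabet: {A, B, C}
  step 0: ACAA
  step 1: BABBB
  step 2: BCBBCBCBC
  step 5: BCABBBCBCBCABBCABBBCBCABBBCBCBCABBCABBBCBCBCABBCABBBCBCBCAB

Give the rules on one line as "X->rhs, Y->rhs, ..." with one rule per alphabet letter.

  step 1 ⇒ step 2: BABBB ⇒ BC·B·BC·BC·BC
    A ↦ B
    B ↦ BC
  step 0 ⇒ step 1: ACAA ⇒ B·AB·B·B
    C ↦ AB

A->B, B->BC, C->AB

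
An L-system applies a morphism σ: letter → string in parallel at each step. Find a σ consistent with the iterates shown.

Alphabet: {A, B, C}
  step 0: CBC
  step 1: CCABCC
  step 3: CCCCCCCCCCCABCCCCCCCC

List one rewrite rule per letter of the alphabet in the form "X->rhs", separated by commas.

A->C, B->AB, C->CC

  step 0 ⇒ step 1: CBC ⇒ CC·AB·CC
    B ↦ AB
    C ↦ CC
    A ↦ C  (constrained at step 1)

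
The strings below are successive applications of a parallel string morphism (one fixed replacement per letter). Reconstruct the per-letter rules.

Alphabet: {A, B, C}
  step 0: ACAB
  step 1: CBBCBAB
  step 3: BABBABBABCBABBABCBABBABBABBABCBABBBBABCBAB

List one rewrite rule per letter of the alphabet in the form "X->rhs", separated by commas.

A->C, B->BAB, C->BB

  step 0 ⇒ step 1: ACAB ⇒ C·BB·C·BAB
    A ↦ C
    B ↦ BAB
    C ↦ BB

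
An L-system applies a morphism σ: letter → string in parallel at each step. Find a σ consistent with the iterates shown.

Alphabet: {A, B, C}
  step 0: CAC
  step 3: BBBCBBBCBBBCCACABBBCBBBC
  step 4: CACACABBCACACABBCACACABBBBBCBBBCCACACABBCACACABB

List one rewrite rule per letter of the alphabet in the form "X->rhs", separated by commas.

A->BC, B->CA, C->BB

  step 3 ⇒ step 4: BBBCBBBCBBBCCACABBBCBBBC ⇒ CA·CA·CA·BB·CA·CA·CA·BB·CA·CA·CA·BB·BB·BC·BB·BC·CA·CA·CA·BB·CA·CA·CA·BB
    A ↦ BC
    B ↦ CA
    C ↦ BB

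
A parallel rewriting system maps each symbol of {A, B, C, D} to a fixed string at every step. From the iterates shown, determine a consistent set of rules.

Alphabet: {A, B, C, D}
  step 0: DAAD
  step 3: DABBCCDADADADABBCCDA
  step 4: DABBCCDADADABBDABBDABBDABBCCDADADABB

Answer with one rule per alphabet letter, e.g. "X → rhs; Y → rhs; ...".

  step 3 ⇒ step 4: DABBCCDADADADABBCCDA ⇒ DAB·B·C·C·DA·DA·DAB·B·DAB·B·DAB·B·DAB·B·C·C·DA·DA·DAB·B
    A ↦ B
    B ↦ C
    C ↦ DA
    D ↦ DAB

A->B, B->C, C->DA, D->DAB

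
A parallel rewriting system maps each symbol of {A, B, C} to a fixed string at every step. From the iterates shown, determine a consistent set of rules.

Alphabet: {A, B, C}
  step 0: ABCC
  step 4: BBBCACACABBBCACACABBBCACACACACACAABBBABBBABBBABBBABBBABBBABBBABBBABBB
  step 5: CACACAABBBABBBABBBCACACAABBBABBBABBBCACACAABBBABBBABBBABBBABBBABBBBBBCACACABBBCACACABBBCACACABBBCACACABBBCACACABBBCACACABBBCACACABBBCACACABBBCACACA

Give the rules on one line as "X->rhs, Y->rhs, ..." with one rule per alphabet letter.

  step 4 ⇒ step 5: BBBCACACABBBCACACABBBCACACACACACAABBBABBBABBBABBBABBBABBBABBBABBBABBB ⇒ CA·CA·CA·A·BBB·A·BBB·A·BBB·CA·CA·CA·A·BBB·A·BBB·A·BBB·CA·CA·CA·A·BBB·A·BBB·A·BBB·A·BBB·A·BBB·A·BBB·BBB·CA·CA·CA·BBB·CA·CA·CA·BBB·CA·CA·CA·BBB·CA·CA·CA·BBB·CA·CA·CA·BBB·CA·CA·CA·BBB·CA·CA·CA·BBB·CA·CA·CA·BBB·CA·CA·CA
    A ↦ BBB
    B ↦ CA
    C ↦ A

A->BBB, B->CA, C->A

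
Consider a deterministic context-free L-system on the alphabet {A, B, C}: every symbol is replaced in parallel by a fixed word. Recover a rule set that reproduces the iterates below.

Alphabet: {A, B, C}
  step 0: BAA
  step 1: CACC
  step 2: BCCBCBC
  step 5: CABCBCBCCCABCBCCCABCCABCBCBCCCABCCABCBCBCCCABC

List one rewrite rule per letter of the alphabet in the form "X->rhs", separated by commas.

  step 1 ⇒ step 2: CACC ⇒ BC·C·BC·BC
    A ↦ C
    C ↦ BC
  step 0 ⇒ step 1: BAA ⇒ CA·C·C
    B ↦ CA

A->C, B->CA, C->BC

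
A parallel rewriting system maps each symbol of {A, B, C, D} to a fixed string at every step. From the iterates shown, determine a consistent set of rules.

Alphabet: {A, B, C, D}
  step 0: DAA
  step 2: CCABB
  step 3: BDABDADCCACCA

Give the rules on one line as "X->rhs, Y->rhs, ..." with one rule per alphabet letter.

A->D, B->CCA, C->BDA, D->B

  step 2 ⇒ step 3: CCABB ⇒ BDA·BDA·D·CCA·CCA
    A ↦ D
    B ↦ CCA
    C ↦ BDA
    D ↦ B  (constrained at step 0)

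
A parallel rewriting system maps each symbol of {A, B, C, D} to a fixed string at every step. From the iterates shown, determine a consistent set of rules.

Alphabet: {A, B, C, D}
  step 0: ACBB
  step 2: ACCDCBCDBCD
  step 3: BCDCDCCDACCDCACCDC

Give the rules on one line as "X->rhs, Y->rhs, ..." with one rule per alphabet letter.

A->B, B->AC, C->CD, D->C

  step 2 ⇒ step 3: ACCDCBCDBCD ⇒ B·CD·CD·C·CD·AC·CD·C·AC·CD·C
    A ↦ B
    B ↦ AC
    C ↦ CD
    D ↦ C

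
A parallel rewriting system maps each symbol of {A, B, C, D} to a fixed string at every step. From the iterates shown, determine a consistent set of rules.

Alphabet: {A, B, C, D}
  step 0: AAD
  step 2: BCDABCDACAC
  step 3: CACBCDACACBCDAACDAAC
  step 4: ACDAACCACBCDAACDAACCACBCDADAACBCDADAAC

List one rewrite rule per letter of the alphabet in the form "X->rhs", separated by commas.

A->DA, B->C, C->AC, D->BC

  step 3 ⇒ step 4: CACBCDACACBCDAACDAAC ⇒ AC·DA·AC·C·AC·BC·DA·AC·DA·AC·C·AC·BC·DA·DA·AC·BC·DA·DA·AC
    A ↦ DA
    B ↦ C
    C ↦ AC
    D ↦ BC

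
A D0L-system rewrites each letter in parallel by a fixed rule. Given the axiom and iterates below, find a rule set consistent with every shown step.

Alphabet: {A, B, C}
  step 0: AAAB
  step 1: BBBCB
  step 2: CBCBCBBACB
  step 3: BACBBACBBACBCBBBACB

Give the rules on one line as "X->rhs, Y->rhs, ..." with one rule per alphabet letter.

A->B, B->CB, C->BA

  step 2 ⇒ step 3: CBCBCBBACB ⇒ BA·CB·BA·CB·BA·CB·CB·B·BA·CB
    A ↦ B
    B ↦ CB
    C ↦ BA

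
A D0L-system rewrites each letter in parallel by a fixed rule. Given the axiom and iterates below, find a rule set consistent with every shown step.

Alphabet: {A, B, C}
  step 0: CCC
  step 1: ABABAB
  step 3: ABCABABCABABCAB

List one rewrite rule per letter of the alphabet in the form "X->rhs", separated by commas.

A->AB, B->C, C->AB

  step 0 ⇒ step 1: CCC ⇒ AB·AB·AB
    C ↦ AB
    A ↦ AB  (constrained at step 1)
    B ↦ C  (constrained at step 1)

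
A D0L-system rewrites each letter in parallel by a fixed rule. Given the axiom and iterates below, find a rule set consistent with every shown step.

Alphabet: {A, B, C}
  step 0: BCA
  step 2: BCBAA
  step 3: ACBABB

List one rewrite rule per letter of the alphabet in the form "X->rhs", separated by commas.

A->B, B->A, C->CB

  step 2 ⇒ step 3: BCBAA ⇒ A·CB·A·B·B
    A ↦ B
    B ↦ A
    C ↦ CB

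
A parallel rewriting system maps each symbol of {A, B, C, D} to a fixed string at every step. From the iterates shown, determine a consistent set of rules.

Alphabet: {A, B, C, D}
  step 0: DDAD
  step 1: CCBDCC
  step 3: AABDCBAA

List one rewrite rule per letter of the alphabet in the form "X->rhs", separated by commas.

  step 0 ⇒ step 1: DDAD ⇒ C·C·BDC·C
    A ↦ BDC
    D ↦ C
    B ↦ A  (constrained at step 1)
    C ↦ B  (constrained at step 1)

A->BDC, B->A, C->B, D->C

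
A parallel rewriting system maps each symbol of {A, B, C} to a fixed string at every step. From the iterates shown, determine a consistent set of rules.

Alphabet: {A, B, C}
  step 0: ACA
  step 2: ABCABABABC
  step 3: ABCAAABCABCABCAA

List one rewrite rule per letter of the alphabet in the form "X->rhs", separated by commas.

  step 2 ⇒ step 3: ABCABABABC ⇒ AB·C·AA·AB·C·AB·C·AB·C·AA
    A ↦ AB
    B ↦ C
    C ↦ AA

A->AB, B->C, C->AA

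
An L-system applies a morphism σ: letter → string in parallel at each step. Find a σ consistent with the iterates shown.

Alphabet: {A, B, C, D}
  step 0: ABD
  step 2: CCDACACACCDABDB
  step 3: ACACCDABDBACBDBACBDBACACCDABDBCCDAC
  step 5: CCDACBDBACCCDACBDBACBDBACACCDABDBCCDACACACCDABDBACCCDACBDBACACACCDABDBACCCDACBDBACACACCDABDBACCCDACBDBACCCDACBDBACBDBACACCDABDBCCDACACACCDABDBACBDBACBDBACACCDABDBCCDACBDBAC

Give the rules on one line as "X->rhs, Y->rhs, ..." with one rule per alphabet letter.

  step 2 ⇒ step 3: CCDACACACCDABDB ⇒ AC·AC·CDA·BDB·AC·BDB·AC·BDB·AC·AC·CDA·BDB·C·CDA·C
    A ↦ BDB
    B ↦ C
    C ↦ AC
    D ↦ CDA

A->BDB, B->C, C->AC, D->CDA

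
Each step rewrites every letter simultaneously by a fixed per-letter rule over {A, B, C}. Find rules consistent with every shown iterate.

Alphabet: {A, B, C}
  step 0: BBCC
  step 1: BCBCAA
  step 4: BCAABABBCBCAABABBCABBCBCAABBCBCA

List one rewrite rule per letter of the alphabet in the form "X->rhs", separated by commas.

A->AB, B->BC, C->A

  step 0 ⇒ step 1: BBCC ⇒ BC·BC·A·A
    B ↦ BC
    C ↦ A
    A ↦ AB  (constrained at step 1)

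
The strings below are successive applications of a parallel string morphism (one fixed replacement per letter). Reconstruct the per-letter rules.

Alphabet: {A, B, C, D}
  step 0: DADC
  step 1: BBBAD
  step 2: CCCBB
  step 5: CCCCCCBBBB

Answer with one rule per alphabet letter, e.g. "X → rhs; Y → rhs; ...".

A->B, B->C, C->AD, D->B

  step 1 ⇒ step 2: BBBAD ⇒ C·C·C·B·B
    A ↦ B
    B ↦ C
    D ↦ B
  step 0 ⇒ step 1: DADC ⇒ B·B·B·AD
    C ↦ AD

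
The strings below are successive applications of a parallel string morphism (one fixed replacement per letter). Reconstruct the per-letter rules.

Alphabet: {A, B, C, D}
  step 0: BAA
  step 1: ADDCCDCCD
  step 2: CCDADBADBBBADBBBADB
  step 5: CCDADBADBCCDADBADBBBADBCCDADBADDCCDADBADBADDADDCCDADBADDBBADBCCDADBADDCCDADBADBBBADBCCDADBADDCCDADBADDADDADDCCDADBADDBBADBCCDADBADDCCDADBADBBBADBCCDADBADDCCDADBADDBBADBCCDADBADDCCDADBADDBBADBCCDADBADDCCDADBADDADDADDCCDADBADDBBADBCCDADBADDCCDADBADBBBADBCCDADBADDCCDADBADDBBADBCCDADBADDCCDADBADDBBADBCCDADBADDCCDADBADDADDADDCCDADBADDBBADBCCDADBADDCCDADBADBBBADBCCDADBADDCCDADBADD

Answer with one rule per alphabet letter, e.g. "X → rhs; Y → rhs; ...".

A->CCD, B->ADD, C->B, D->ADB

  step 1 ⇒ step 2: ADDCCDCCD ⇒ CCD·ADB·ADB·B·B·ADB·B·B·ADB
    A ↦ CCD
    C ↦ B
    D ↦ ADB
  step 0 ⇒ step 1: BAA ⇒ ADD·CCD·CCD
    B ↦ ADD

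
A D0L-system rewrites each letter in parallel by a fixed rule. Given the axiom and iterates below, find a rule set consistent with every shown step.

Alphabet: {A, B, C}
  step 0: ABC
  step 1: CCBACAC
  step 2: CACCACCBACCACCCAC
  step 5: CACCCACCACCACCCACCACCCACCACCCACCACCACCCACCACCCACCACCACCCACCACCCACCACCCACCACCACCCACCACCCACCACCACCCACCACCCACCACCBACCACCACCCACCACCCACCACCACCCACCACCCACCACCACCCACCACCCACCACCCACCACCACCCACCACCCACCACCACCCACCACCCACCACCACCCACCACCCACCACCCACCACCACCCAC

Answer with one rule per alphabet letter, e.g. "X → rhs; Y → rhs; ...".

A->C, B->CBA, C->CAC

  step 1 ⇒ step 2: CCBACAC ⇒ CAC·CAC·CBA·C·CAC·C·CAC
    A ↦ C
    B ↦ CBA
    C ↦ CAC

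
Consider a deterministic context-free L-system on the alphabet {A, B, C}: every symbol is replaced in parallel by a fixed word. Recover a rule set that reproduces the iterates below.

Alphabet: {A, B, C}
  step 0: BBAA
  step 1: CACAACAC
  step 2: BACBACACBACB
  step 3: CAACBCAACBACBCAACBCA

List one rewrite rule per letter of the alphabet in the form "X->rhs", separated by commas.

A->AC, B->CA, C->B

  step 2 ⇒ step 3: BACBACACBACB ⇒ CA·AC·B·CA·AC·B·AC·B·CA·AC·B·CA
    A ↦ AC
    B ↦ CA
    C ↦ B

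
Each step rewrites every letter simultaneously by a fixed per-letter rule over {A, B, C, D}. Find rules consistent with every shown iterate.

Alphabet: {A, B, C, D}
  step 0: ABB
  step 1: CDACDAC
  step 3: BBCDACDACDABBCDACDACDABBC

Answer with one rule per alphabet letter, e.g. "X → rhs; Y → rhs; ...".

A->C, B->DAC, C->DA, D->BB

  step 0 ⇒ step 1: ABB ⇒ C·DAC·DAC
    A ↦ C
    B ↦ DAC
    C ↦ DA  (constrained at step 1)
    D ↦ BB  (constrained at step 1)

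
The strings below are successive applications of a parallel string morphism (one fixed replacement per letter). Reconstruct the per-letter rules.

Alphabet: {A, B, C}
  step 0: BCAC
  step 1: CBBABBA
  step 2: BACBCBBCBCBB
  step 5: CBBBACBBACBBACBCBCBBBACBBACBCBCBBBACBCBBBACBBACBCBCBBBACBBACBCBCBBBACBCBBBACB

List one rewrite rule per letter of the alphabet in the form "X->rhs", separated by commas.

  step 1 ⇒ step 2: CBBABBA ⇒ BA·CB·CB·B·CB·CB·B
    A ↦ B
    B ↦ CB
    C ↦ BA

A->B, B->CB, C->BA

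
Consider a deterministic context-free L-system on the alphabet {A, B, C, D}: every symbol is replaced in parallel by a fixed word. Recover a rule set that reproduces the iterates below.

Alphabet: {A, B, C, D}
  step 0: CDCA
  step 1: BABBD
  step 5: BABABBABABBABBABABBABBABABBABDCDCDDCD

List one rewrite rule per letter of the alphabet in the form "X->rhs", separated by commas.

A->D, B->CD, C->B, D->AB

  step 0 ⇒ step 1: CDCA ⇒ B·AB·B·D
    A ↦ D
    C ↦ B
    D ↦ AB
    B ↦ CD  (constrained at step 1)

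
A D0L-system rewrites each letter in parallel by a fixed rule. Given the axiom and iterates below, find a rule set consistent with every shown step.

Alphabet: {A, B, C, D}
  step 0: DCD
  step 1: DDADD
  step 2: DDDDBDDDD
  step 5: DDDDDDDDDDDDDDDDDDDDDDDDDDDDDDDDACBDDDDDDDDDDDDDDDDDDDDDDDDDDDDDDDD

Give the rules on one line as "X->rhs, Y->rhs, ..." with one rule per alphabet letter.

  step 1 ⇒ step 2: DDADD ⇒ DD·DD·B·DD·DD
    A ↦ B
    D ↦ DD
    B ↦ AC  (constrained at step 2)
  step 0 ⇒ step 1: DCD ⇒ DD·A·DD
    C ↦ A

A->B, B->AC, C->A, D->DD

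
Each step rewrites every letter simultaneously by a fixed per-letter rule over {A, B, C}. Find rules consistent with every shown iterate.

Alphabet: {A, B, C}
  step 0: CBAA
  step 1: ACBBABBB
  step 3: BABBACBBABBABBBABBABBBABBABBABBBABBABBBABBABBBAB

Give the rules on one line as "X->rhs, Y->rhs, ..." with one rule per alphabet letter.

A->B, B->BAB, C->ACB

  step 0 ⇒ step 1: CBAA ⇒ ACB·BAB·B·B
    A ↦ B
    B ↦ BAB
    C ↦ ACB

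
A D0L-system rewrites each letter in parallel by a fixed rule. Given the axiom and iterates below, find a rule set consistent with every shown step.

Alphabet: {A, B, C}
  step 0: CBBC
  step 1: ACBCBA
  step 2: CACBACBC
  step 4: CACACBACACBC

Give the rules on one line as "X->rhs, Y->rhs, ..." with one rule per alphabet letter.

A->C, B->CB, C->A

  step 1 ⇒ step 2: ACBCBA ⇒ C·A·CB·A·CB·C
    A ↦ C
    B ↦ CB
    C ↦ A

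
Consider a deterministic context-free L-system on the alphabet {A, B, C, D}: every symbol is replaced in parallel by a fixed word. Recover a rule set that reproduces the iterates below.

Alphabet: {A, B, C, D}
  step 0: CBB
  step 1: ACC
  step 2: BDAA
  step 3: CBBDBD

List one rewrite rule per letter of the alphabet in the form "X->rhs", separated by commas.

  step 2 ⇒ step 3: BDAA ⇒ C·B·BD·BD
    A ↦ BD
    B ↦ C
    D ↦ B
  step 0 ⇒ step 1: CBB ⇒ A·C·C
    C ↦ A

A->BD, B->C, C->A, D->B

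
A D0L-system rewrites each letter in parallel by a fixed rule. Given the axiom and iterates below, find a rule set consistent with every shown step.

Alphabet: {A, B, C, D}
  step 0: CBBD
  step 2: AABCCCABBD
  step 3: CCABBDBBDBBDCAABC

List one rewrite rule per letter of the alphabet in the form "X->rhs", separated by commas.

  step 2 ⇒ step 3: AABCCCABBD ⇒ C·C·A·BBD·BBD·BBD·C·A·A·BC
    A ↦ C
    B ↦ A
    C ↦ BBD
    D ↦ BC

A->C, B->A, C->BBD, D->BC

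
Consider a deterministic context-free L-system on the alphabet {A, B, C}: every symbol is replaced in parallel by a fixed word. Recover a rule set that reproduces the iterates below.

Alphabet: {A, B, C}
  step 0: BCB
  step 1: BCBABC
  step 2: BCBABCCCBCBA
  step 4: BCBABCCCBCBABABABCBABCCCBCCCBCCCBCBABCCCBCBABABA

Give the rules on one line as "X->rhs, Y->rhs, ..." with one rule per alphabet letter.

  step 1 ⇒ step 2: BCBABC ⇒ BC·BA·BC·CC·BC·BA
    A ↦ CC
    B ↦ BC
    C ↦ BA

A->CC, B->BC, C->BA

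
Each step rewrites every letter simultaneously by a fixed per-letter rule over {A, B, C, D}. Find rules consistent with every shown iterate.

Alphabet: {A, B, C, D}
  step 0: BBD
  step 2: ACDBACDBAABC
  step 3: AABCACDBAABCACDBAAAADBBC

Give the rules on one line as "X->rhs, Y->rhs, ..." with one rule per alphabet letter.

  step 2 ⇒ step 3: ACDBACDBAABC ⇒ AA·BC·AC·DB·AA·BC·AC·DB·AA·AA·DB·BC
    A ↦ AA
    B ↦ DB
    C ↦ BC
    D ↦ AC

A->AA, B->DB, C->BC, D->AC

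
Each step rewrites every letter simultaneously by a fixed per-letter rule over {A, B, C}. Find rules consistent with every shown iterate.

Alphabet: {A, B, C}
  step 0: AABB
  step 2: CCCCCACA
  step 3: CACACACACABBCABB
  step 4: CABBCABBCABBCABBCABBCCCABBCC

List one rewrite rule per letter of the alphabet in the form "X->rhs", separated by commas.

  step 3 ⇒ step 4: CACACACACABBCABB ⇒ CA·BB·CA·BB·CA·BB·CA·BB·CA·BB·C·C·CA·BB·C·C
    A ↦ BB
    B ↦ C
    C ↦ CA

A->BB, B->C, C->CA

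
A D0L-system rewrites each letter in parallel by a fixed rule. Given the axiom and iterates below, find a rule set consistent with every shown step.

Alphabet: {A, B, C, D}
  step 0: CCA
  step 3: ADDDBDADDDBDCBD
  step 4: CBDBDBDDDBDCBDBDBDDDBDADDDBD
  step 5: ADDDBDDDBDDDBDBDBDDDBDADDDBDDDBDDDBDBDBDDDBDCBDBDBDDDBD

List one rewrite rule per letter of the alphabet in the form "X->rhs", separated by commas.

A->C, B->DD, C->AD, D->BD

  step 4 ⇒ step 5: CBDBDBDDDBDCBDBDBDDDBDADDDBD ⇒ AD·DD·BD·DD·BD·DD·BD·BD·BD·DD·BD·AD·DD·BD·DD·BD·DD·BD·BD·BD·DD·BD·C·BD·BD·BD·DD·BD
    A ↦ C
    B ↦ DD
    C ↦ AD
    D ↦ BD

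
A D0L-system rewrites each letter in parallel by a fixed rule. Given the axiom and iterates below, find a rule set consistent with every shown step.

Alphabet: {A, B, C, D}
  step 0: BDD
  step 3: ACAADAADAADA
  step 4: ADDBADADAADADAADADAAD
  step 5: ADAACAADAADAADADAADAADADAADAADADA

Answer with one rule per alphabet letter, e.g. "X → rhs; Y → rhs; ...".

A->AD, B->CA, C->DB, D->A

  step 4 ⇒ step 5: ADDBADADAADADAADADAAD ⇒ AD·A·A·CA·AD·A·AD·A·AD·AD·A·AD·A·AD·AD·A·AD·A·AD·AD·A
    A ↦ AD
    B ↦ CA
    D ↦ A
  step 3 ⇒ step 4: ACAADAADAADA ⇒ AD·DB·AD·AD·A·AD·AD·A·AD·AD·A·AD
    C ↦ DB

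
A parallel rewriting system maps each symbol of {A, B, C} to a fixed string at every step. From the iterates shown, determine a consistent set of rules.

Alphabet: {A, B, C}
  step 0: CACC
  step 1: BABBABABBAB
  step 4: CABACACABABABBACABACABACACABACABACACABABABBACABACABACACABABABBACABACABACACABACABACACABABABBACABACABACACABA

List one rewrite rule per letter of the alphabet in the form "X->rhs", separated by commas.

  step 0 ⇒ step 1: CACC ⇒ BAB·BA·BAB·BAB
    A ↦ BA
    C ↦ BAB
    B ↦ CA  (constrained at step 1)

A->BA, B->CA, C->BAB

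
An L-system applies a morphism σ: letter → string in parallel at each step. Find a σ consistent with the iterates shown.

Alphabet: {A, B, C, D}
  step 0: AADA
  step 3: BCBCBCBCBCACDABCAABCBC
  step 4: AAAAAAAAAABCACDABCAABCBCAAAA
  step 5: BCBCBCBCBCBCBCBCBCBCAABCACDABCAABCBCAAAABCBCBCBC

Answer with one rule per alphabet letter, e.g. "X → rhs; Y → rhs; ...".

  step 4 ⇒ step 5: AAAAAAAAAABCACDABCAABCBCAAAA ⇒ BC·BC·BC·BC·BC·BC·BC·BC·BC·BC·A·A·BC·A·CDA·BC·A·A·BC·BC·A·A·A·A·BC·BC·BC·BC
    A ↦ BC
    B ↦ A
    C ↦ A
    D ↦ CDA

A->BC, B->A, C->A, D->CDA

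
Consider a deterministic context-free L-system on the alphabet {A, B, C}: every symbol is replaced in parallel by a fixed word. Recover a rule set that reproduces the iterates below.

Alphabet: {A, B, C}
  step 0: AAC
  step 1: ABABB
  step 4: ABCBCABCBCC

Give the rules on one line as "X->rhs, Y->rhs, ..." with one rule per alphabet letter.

  step 0 ⇒ step 1: AAC ⇒ AB·AB·B
    A ↦ AB
    C ↦ B
    B ↦ C  (constrained at step 1)

A->AB, B->C, C->B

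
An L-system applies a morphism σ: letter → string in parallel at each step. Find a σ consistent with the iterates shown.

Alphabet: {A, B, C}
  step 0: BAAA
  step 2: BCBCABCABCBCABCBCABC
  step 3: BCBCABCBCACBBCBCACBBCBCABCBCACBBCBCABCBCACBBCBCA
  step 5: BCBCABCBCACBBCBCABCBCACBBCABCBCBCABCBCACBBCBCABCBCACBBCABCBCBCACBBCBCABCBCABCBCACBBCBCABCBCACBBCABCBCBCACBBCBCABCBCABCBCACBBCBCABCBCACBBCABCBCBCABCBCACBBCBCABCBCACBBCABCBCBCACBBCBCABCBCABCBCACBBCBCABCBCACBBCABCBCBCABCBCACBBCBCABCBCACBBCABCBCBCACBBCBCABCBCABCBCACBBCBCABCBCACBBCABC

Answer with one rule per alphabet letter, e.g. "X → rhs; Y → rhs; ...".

  step 2 ⇒ step 3: BCBCABCABCBCABCBCABC ⇒ BC·BCA·BC·BCA·CB·BC·BCA·CB·BC·BCA·BC·BCA·CB·BC·BCA·BC·BCA·CB·BC·BCA
    A ↦ CB
    B ↦ BC
    C ↦ BCA

A->CB, B->BC, C->BCA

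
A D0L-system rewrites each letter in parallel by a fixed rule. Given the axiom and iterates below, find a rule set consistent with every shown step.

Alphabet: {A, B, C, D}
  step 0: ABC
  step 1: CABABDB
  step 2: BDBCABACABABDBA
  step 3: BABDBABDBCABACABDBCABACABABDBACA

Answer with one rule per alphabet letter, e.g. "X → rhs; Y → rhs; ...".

A->CA, B->BA, C->BDB, D->BD

  step 2 ⇒ step 3: BDBCABACABABDBA ⇒ BA·BD·BA·BDB·CA·BA·CA·BDB·CA·BA·CA·BA·BD·BA·CA
    A ↦ CA
    B ↦ BA
    C ↦ BDB
    D ↦ BD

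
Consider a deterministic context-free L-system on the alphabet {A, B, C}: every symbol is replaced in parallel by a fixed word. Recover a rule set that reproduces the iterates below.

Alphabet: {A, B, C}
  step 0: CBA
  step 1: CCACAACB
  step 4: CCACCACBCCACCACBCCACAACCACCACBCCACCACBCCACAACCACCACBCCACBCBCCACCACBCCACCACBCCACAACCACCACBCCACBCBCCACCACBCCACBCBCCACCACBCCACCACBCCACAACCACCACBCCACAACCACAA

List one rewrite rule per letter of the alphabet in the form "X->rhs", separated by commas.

  step 0 ⇒ step 1: CBA ⇒ CCA·CAA·CB
    A ↦ CB
    B ↦ CAA
    C ↦ CCA

A->CB, B->CAA, C->CCA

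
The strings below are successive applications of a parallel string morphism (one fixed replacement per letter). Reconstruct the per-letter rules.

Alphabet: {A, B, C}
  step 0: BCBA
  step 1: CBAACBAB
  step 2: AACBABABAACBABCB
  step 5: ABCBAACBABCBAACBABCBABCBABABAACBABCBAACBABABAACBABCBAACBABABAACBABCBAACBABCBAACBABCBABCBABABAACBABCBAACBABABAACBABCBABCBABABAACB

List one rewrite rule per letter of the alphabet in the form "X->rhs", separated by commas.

A->AB, B->CB, C->AA

  step 1 ⇒ step 2: CBAACBAB ⇒ AA·CB·AB·AB·AA·CB·AB·CB
    A ↦ AB
    B ↦ CB
    C ↦ AA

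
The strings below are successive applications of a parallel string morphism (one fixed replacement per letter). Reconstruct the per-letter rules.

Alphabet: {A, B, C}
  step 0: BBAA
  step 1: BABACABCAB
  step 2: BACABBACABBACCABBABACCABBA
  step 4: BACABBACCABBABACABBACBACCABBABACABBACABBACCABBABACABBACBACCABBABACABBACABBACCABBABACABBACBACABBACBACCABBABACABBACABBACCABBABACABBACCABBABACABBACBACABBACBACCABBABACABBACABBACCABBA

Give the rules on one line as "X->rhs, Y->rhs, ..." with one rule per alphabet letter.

  step 1 ⇒ step 2: BABACABCAB ⇒ BA·CAB·BA·CAB·BAC·CAB·BA·BAC·CAB·BA
    A ↦ CAB
    B ↦ BA
    C ↦ BAC

A->CAB, B->BA, C->BAC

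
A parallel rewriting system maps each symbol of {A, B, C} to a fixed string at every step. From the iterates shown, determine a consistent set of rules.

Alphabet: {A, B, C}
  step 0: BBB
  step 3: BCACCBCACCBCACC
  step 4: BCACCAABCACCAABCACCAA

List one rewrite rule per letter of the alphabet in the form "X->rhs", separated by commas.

A->CC, B->BC, C->A

  step 3 ⇒ step 4: BCACCBCACCBCACC ⇒ BC·A·CC·A·A·BC·A·CC·A·A·BC·A·CC·A·A
    A ↦ CC
    B ↦ BC
    C ↦ A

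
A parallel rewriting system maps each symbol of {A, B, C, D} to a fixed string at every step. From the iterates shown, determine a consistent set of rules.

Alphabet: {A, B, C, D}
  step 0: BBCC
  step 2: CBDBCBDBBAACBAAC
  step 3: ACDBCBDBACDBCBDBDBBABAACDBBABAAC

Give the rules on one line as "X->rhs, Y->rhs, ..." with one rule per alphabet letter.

  step 2 ⇒ step 3: CBDBCBDBBAACBAAC ⇒ AC·DB·CB·DB·AC·DB·CB·DB·DB·BA·BA·AC·DB·BA·BA·AC
    A ↦ BA
    B ↦ DB
    C ↦ AC
    D ↦ CB

A->BA, B->DB, C->AC, D->CB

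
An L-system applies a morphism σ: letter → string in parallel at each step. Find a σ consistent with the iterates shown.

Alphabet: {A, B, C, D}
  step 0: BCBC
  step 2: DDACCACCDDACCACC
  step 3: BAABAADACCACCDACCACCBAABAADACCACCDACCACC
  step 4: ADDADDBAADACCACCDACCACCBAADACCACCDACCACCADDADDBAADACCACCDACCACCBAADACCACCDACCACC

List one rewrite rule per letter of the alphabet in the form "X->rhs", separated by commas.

A->D, B->A, C->ACC, D->BAA

  step 3 ⇒ step 4: BAABAADACCACCDACCACCBAABAADACCACCDACCACC ⇒ A·D·D·A·D·D·BAA·D·ACC·ACC·D·ACC·ACC·BAA·D·ACC·ACC·D·ACC·ACC·A·D·D·A·D·D·BAA·D·ACC·ACC·D·ACC·ACC·BAA·D·ACC·ACC·D·ACC·ACC
    A ↦ D
    B ↦ A
    C ↦ ACC
    D ↦ BAA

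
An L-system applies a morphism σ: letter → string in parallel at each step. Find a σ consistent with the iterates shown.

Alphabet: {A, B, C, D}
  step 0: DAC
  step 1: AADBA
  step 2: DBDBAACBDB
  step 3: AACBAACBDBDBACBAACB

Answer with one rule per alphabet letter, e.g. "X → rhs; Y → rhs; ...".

A->DB, B->CB, C->A, D->AA

  step 2 ⇒ step 3: DBDBAACBDB ⇒ AA·CB·AA·CB·DB·DB·A·CB·AA·CB
    A ↦ DB
    B ↦ CB
    C ↦ A
    D ↦ AA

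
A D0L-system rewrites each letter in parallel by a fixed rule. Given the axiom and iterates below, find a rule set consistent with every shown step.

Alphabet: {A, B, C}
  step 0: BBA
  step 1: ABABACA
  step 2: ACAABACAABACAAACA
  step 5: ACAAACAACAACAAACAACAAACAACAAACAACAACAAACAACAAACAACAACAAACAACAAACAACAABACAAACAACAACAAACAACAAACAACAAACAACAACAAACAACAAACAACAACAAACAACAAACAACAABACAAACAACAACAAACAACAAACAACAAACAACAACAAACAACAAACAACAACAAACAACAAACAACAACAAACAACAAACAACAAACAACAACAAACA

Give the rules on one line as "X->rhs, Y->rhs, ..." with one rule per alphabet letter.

A->ACA, B->AB, C->A

  step 1 ⇒ step 2: ABABACA ⇒ ACA·AB·ACA·AB·ACA·A·ACA
    A ↦ ACA
    B ↦ AB
    C ↦ A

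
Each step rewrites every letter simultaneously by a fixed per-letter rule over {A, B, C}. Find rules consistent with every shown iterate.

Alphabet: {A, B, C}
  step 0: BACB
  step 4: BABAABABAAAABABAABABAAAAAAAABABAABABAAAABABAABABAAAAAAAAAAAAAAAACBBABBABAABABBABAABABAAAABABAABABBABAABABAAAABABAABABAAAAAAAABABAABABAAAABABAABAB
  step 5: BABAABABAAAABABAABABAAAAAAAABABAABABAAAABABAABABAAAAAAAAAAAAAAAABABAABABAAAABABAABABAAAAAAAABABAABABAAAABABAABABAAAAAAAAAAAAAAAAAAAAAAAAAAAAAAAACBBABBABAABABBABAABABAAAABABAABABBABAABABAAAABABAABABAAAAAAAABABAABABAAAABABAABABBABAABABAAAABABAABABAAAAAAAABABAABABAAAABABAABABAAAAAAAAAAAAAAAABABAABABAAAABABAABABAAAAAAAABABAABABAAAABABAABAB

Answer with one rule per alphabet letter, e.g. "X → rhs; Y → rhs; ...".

  step 4 ⇒ step 5: BABAABABAAAABABAABABAAAAAAAABABAABABAAAABABAABABAAAAAAAAAAAAAAAACBBABBABAABABBABAABABAAAABABAABABBABAABABAAAABABAABABAAAAAAAABABAABABAAAABABAABAB ⇒ BAB·AA·BAB·AA·AA·BAB·AA·BAB·AA·AA·AA·AA·BAB·AA·BAB·AA·AA·BAB·AA·BAB·AA·AA·AA·AA·AA·AA·AA·AA·BAB·AA·BAB·AA·AA·BAB·AA·BAB·AA·AA·AA·AA·BAB·AA·BAB·AA·AA·BAB·AA·BAB·AA·AA·AA·AA·AA·AA·AA·AA·AA·AA·AA·AA·AA·AA·AA·AA·CB·BAB·BAB·AA·BAB·BAB·AA·BAB·AA·AA·BAB·AA·BAB·BAB·AA·BAB·AA·AA·BAB·AA·BAB·AA·AA·AA·AA·BAB·AA·BAB·AA·AA·BAB·AA·BAB·BAB·AA·BAB·AA·AA·BAB·AA·BAB·AA·AA·AA·AA·BAB·AA·BAB·AA·AA·BAB·AA·BAB·AA·AA·AA·AA·AA·AA·AA·AA·BAB·AA·BAB·AA·AA·BAB·AA·BAB·AA·AA·AA·AA·BAB·AA·BAB·AA·AA·BAB·AA·BAB
    A ↦ AA
    B ↦ BAB
    C ↦ CB

A->AA, B->BAB, C->CB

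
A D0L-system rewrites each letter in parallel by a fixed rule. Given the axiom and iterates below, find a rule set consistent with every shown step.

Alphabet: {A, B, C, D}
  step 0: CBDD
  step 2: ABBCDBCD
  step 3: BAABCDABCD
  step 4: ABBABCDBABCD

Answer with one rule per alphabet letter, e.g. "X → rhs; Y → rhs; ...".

  step 3 ⇒ step 4: BAABCDABCD ⇒ A·B·B·A·B·CD·B·A·B·CD
    A ↦ B
    B ↦ A
    C ↦ B
    D ↦ CD

A->B, B->A, C->B, D->CD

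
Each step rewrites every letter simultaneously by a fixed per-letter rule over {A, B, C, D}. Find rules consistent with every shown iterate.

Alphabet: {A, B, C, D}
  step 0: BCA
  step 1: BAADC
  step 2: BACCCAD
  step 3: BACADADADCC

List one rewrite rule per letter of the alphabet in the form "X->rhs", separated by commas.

  step 2 ⇒ step 3: BACCCAD ⇒ BA·C·AD·AD·AD·C·C
    A ↦ C
    B ↦ BA
    C ↦ AD
    D ↦ C

A->C, B->BA, C->AD, D->C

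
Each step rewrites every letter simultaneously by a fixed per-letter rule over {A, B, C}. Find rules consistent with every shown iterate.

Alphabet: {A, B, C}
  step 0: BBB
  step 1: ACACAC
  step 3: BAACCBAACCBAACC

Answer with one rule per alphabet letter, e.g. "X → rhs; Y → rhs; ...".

  step 0 ⇒ step 1: BBB ⇒ AC·AC·AC
    B ↦ AC
    A ↦ C  (constrained at step 1)
    C ↦ BA  (constrained at step 1)

A->C, B->AC, C->BA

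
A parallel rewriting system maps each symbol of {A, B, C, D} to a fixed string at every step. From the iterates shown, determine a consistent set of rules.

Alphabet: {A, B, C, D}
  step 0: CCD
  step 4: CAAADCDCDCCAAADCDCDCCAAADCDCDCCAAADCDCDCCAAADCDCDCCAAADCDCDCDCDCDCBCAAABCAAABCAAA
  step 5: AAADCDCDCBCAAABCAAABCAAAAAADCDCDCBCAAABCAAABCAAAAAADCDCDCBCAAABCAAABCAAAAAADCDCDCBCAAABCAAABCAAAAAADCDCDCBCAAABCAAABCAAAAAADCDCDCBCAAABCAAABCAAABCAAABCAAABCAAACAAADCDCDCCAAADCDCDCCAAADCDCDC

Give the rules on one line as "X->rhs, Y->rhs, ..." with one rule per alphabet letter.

  step 4 ⇒ step 5: CAAADCDCDCCAAADCDCDCCAAADCDCDCCAAADCDCDCCAAADCDCDCCAAADCDCDCDCDCDCBCAAABCAAABCAAA ⇒ AAA·DC·DC·DC·BC·AAA·BC·AAA·BC·AAA·AAA·DC·DC·DC·BC·AAA·BC·AAA·BC·AAA·AAA·DC·DC·DC·BC·AAA·BC·AAA·BC·AAA·AAA·DC·DC·DC·BC·AAA·BC·AAA·BC·AAA·AAA·DC·DC·DC·BC·AAA·BC·AAA·BC·AAA·AAA·DC·DC·DC·BC·AAA·BC·AAA·BC·AAA·BC·AAA·BC·AAA·BC·AAA·C·AAA·DC·DC·DC·C·AAA·DC·DC·DC·C·AAA·DC·DC·DC
    A ↦ DC
    B ↦ C
    C ↦ AAA
    D ↦ BC

A->DC, B->C, C->AAA, D->BC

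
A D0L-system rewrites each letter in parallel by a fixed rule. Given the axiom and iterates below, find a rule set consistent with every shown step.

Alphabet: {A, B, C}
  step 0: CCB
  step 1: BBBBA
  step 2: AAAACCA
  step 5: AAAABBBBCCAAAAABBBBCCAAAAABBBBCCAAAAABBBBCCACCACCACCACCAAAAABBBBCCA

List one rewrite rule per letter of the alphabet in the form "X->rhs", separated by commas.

A->CCA, B->A, C->BB

  step 1 ⇒ step 2: BBBBA ⇒ A·A·A·A·CCA
    A ↦ CCA
    B ↦ A
  step 0 ⇒ step 1: CCB ⇒ BB·BB·A
    C ↦ BB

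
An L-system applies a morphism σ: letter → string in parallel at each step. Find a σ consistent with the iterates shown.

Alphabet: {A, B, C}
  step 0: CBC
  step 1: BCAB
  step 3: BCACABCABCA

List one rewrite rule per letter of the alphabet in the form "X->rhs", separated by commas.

  step 0 ⇒ step 1: CBC ⇒ B·CA·B
    B ↦ CA
    C ↦ B
    A ↦ CA  (constrained at step 1)

A->CA, B->CA, C->B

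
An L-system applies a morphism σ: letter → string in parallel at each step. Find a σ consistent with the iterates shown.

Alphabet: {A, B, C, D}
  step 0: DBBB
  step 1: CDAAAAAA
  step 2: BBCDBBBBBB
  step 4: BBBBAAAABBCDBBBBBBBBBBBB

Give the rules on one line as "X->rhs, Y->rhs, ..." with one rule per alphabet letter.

A->B, B->AA, C->BB, D->CD

  step 1 ⇒ step 2: CDAAAAAA ⇒ BB·CD·B·B·B·B·B·B
    A ↦ B
    C ↦ BB
    D ↦ CD
  step 0 ⇒ step 1: DBBB ⇒ CD·AA·AA·AA
    B ↦ AA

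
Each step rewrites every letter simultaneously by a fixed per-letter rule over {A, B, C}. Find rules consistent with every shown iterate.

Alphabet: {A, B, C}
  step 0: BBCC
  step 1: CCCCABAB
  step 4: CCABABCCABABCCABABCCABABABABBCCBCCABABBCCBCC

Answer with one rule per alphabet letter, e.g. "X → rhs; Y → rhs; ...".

A->B, B->CC, C->AB

  step 0 ⇒ step 1: BBCC ⇒ CC·CC·AB·AB
    B ↦ CC
    C ↦ AB
    A ↦ B  (constrained at step 1)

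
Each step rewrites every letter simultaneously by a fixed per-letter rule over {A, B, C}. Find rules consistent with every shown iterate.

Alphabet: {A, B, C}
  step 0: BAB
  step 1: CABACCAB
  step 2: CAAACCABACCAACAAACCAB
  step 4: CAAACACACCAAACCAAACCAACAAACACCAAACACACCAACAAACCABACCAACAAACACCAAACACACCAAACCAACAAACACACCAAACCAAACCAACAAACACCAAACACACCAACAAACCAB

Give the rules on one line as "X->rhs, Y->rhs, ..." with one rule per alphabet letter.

A->AC, B->CAB, C->CAA

  step 1 ⇒ step 2: CABACCAB ⇒ CAA·AC·CAB·AC·CAA·CAA·AC·CAB
    A ↦ AC
    B ↦ CAB
    C ↦ CAA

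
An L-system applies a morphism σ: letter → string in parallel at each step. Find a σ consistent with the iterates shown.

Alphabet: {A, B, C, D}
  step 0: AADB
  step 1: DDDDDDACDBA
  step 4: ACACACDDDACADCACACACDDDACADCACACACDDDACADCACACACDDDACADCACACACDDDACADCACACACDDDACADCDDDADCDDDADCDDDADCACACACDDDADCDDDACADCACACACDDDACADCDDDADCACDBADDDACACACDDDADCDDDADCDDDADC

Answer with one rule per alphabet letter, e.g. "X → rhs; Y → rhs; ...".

  step 0 ⇒ step 1: AADB ⇒ DDD·DDD·AC·DBA
    A ↦ DDD
    B ↦ DBA
    D ↦ AC
    C ↦ ADC  (constrained at step 1)

A->DDD, B->DBA, C->ADC, D->AC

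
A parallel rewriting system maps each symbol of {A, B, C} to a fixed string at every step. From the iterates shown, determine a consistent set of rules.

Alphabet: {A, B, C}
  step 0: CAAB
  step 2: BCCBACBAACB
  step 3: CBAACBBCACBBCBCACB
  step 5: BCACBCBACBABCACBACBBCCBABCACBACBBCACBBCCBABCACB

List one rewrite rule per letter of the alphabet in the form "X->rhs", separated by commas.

  step 2 ⇒ step 3: BCCBACBAACB ⇒ CB·A·A·CB·BC·A·CB·BC·BC·A·CB
    A ↦ BC
    B ↦ CB
    C ↦ A

A->BC, B->CB, C->A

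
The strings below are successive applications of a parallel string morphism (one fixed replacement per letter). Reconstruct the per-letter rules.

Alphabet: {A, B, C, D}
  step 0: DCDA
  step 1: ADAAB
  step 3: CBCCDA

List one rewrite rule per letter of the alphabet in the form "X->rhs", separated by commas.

  step 0 ⇒ step 1: DCDA ⇒ A·DA·A·B
    A ↦ B
    C ↦ DA
    D ↦ A
    B ↦ C  (constrained at step 1)

A->B, B->C, C->DA, D->A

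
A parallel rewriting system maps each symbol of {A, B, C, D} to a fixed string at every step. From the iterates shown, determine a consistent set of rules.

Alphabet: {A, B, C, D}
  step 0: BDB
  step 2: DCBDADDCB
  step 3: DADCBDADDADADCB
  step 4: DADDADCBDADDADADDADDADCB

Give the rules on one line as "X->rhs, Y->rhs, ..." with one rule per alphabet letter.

A->D, B->CB, C->D, D->DA

  step 3 ⇒ step 4: DADCBDADDADADCB ⇒ DA·D·DA·D·CB·DA·D·DA·DA·D·DA·D·DA·D·CB
    A ↦ D
    B ↦ CB
    C ↦ D
    D ↦ DA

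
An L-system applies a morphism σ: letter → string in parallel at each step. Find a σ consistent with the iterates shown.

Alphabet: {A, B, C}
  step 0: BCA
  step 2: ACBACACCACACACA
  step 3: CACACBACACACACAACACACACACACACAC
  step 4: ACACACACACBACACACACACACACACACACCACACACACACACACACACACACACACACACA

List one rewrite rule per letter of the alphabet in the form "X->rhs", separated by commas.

A->CAC, B->CBA, C->A

  step 3 ⇒ step 4: CACACBACACACACAACACACACACACACAC ⇒ A·CAC·A·CAC·A·CBA·CAC·A·CAC·A·CAC·A·CAC·A·CAC·CAC·A·CAC·A·CAC·A·CAC·A·CAC·A·CAC·A·CAC·A·CAC·A
    A ↦ CAC
    B ↦ CBA
    C ↦ A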